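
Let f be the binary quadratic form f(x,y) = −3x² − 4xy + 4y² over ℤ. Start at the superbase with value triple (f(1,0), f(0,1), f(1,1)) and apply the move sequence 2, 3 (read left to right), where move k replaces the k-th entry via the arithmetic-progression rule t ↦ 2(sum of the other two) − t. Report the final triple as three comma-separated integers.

start (-3,4,-3) = (f(1,0),f(0,1),f(1,1))
replace slot 2: 2·((-3)+(-3)) − 4 = -16 → (-3,-16,-3)
replace slot 3: 2·((-3)+(-16)) − (-3) = -35 → (-3,-16,-35)

-3,-16,-35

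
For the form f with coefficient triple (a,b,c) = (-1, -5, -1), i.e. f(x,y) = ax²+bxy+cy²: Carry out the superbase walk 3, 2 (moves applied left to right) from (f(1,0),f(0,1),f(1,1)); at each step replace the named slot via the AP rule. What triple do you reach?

start (-1,-1,-7) = (f(1,0),f(0,1),f(1,1))
replace slot 3: 2·((-1)+(-1)) − (-7) = 3 → (-1,-1,3)
replace slot 2: 2·((-1)+3) − (-1) = 5 → (-1,5,3)

-1,5,3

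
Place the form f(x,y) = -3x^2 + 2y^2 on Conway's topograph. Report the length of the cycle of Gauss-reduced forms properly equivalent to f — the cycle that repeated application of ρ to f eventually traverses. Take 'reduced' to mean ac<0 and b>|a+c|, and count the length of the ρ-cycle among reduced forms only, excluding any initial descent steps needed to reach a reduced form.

D = 24, ⌊√D⌋ = 4
descent: ρ → (2,4,-1)  [lands on river]
river: ρ → (-1,4,2)
ρ-cycle length = 2 (tail of 1 descent step not counted)

2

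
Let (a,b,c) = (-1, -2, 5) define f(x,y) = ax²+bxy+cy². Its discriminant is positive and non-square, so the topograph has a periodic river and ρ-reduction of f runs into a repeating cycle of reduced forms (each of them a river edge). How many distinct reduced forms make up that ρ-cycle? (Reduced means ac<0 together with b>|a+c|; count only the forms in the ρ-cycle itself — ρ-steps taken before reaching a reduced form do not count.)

D = 24, ⌊√D⌋ = 4
descent: ρ → (5,2,-1)
descent: ρ → (-1,4,2)  [lands on river]
river: ρ → (2,4,-1)
ρ-cycle length = 2 (tail of 2 descent steps not counted)

2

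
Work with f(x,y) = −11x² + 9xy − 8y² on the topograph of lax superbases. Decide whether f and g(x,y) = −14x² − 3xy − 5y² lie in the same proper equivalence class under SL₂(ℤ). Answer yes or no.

D₁ = -271, D₂ = -271
f is negative-definite; reduce −f:
−f: flip: (11,-9,8)→(8,9,11)
−f: translate: b→-7 (≡9 mod 16), so (8,9,11)→(8,-7,10)
−f: reduced (well bottom): (8,-7,10) with a≤c, −a<b≤a
flip sign back: reduced form of f is (-8,7,-10)
g is negative-definite; reduce −g:
−g: flip: (14,3,5)→(5,-3,14)
−g: reduced (well bottom): (5,-3,14) with a≤c, −a<b≤a
flip sign back: reduced form of g is (-5,3,-14)
reduced forms (-8, 7, -10) vs (-5, 3, -14) ⇒ inequivalent

no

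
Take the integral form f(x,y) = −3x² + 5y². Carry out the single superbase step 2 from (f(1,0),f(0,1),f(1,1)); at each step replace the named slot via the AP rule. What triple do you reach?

start (-3,5,2) = (f(1,0),f(0,1),f(1,1))
replace slot 2: 2·((-3)+2) − 5 = -7 → (-3,-7,2)

-3,-7,2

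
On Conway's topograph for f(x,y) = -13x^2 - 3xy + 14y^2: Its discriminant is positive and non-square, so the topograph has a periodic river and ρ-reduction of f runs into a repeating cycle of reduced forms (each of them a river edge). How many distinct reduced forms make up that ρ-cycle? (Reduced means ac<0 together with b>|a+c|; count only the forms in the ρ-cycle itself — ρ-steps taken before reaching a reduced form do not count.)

D = 737, ⌊√D⌋ = 27
descent: ρ → (14,3,-13)  [lands on river]
river: ρ → (-13,23,4)
river: ρ → (4,25,-7)
river: ρ → (-7,17,16)
river: ρ → (16,15,-8)
river: ρ → (-8,17,14)
river: ρ → (14,11,-11)
river: ρ → (-11,11,14)
river: ρ → (14,17,-8)
river: ρ → (-8,15,16)
river: ρ → (16,17,-7)
river: ρ → (-7,25,4)
river: ρ → (4,23,-13)
river: ρ → (-13,3,14)
river: ρ → (14,25,-2)
river: ρ → (-2,27,1)
river: ρ → (1,27,-2)
river: ρ → (-2,25,14)
ρ-cycle length = 18 (tail of 1 descent step not counted)

18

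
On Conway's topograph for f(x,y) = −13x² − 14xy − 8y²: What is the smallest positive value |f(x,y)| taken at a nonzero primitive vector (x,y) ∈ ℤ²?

translate: b→-12 (≡14 mod 26), so (13,14,8)→(13,-12,7)
flip: (13,-12,7)→(7,12,13)
translate: b→-2 (≡12 mod 14), so (7,12,13)→(7,-2,8)
reduced (well bottom): (7,-2,8) with a≤c, −a<b≤a
well minimum |f| = |-7| = 7 (negative-definite)

7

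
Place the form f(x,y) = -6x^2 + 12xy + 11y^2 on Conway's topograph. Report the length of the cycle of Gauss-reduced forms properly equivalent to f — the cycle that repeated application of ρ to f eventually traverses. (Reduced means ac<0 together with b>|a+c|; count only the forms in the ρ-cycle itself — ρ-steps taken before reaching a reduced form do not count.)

D = 408, ⌊√D⌋ = 20
river: ρ → (11,10,-7)
river: ρ → (-7,18,3)
river: ρ → (3,18,-7)
river: ρ → (-7,10,11)
river: ρ → (11,12,-6)
river: ρ → (-6,12,11)
ρ-cycle length = 6 (tail of 0 descent steps not counted)

6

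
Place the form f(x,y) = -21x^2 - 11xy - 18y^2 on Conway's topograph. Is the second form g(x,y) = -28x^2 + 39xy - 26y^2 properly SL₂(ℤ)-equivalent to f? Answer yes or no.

D₁ = -1391, D₂ = -1391
f is negative-definite; reduce −f:
−f: flip: (21,11,18)→(18,-11,21)
−f: reduced (well bottom): (18,-11,21) with a≤c, −a<b≤a
flip sign back: reduced form of f is (-18,11,-21)
g is negative-definite; reduce −g:
−g: translate: b→17 (≡-39 mod 56), so (28,-39,26)→(28,17,15)
−g: flip: (28,17,15)→(15,-17,28)
−g: translate: b→13 (≡-17 mod 30), so (15,-17,28)→(15,13,26)
−g: reduced (well bottom): (15,13,26) with a≤c, −a<b≤a
flip sign back: reduced form of g is (-15,-13,-26)
reduced forms (-18, 11, -21) vs (-15, -13, -26) ⇒ inequivalent

no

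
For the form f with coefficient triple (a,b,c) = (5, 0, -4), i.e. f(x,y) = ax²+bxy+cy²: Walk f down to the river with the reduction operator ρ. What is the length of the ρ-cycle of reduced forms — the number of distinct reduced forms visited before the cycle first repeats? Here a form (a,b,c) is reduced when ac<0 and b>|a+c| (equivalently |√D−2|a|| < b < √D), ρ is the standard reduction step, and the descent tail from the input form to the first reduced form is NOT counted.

D = 80, ⌊√D⌋ = 8
descent: ρ → (-4,8,1)  [lands on river]
river: ρ → (1,8,-4)
ρ-cycle length = 2 (tail of 1 descent step not counted)

2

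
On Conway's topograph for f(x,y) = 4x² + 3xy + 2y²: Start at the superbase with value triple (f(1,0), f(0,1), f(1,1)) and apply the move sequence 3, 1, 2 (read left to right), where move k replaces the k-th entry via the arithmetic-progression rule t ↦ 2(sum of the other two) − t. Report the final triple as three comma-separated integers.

start (4,2,9) = (f(1,0),f(0,1),f(1,1))
replace slot 3: 2·(4+2) − 9 = 3 → (4,2,3)
replace slot 1: 2·(2+3) − 4 = 6 → (6,2,3)
replace slot 2: 2·(6+3) − 2 = 16 → (6,16,3)

6,16,3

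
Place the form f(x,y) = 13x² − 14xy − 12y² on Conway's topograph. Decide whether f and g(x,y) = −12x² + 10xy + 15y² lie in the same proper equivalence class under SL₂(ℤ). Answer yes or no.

D₁ = 820, D₂ = 820
river cycle of f (length 12): (-12, 14, 13), (13, 12, -13), (-13, 14, 12), (12, 10, -15), (-15, 20, 7), (7, 22, -12), (-12, 26, 3), (3, 28, -3), (-3, 26, 12), (12, 22, -7), … (2 more)
river cycle of g (length 12): (15, 20, -7), (-7, 22, 12), (12, 26, -3), (-3, 28, 3), (3, 26, -12), (-12, 22, 7), (7, 20, -15), (-15, 10, 12), (12, 14, -13), (-13, 12, 13), … (2 more)
cycles differ ⇒ inequivalent

no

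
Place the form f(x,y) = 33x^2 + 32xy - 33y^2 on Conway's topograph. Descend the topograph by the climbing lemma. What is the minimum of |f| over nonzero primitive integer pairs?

river: ρ → (-33,34,32)
river: ρ → (32,30,-35)
river: ρ → (-35,40,27)
river: ρ → (27,68,-7)
river: ρ → (-7,72,7)
river: ρ → (7,68,-27)
river: ρ → (-27,40,35)
river: ρ → (35,30,-32)
river: ρ → (-32,34,33)
river: ρ → (33,32,-33)
closes: descent 0, river 10
min |a| on river = 7

7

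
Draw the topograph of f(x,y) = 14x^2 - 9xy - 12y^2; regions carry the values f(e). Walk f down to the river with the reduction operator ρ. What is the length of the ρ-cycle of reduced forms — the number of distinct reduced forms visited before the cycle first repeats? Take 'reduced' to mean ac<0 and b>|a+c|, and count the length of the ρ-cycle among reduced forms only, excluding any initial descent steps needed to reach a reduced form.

D = 753, ⌊√D⌋ = 27
descent: ρ → (-12,9,14)  [lands on river]
river: ρ → (14,19,-7)
river: ρ → (-7,23,8)
river: ρ → (8,25,-4)
river: ρ → (-4,23,14)
river: ρ → (14,5,-13)
river: ρ → (-13,21,6)
river: ρ → (6,27,-1)
river: ρ → (-1,27,6)
river: ρ → (6,21,-13)
river: ρ → (-13,5,14)
river: ρ → (14,23,-4)
river: ρ → (-4,25,8)
river: ρ → (8,23,-7)
river: ρ → (-7,19,14)
river: ρ → (14,9,-12)
river: ρ → (-12,15,11)
river: ρ → (11,7,-16)
river: ρ → (-16,25,2)
river: ρ → (2,27,-3)
river: ρ → (-3,27,2)
river: ρ → (2,25,-16)
river: ρ → (-16,7,11)
river: ρ → (11,15,-12)
ρ-cycle length = 24 (tail of 1 descent step not counted)

24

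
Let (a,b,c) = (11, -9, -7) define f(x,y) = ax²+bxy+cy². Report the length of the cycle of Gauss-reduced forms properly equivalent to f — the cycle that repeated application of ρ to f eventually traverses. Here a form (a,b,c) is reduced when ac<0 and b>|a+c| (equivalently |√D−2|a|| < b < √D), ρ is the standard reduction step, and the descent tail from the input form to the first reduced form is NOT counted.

D = 389, ⌊√D⌋ = 19
descent: ρ → (-7,9,11)  [lands on river]
river: ρ → (11,13,-5)
river: ρ → (-5,17,5)
river: ρ → (5,13,-11)
river: ρ → (-11,9,7)
river: ρ → (7,19,-1)
river: ρ → (-1,19,7)
river: ρ → (7,9,-11)
river: ρ → (-11,13,5)
river: ρ → (5,17,-5)
river: ρ → (-5,13,11)
river: ρ → (11,9,-7)
river: ρ → (-7,19,1)
river: ρ → (1,19,-7)
ρ-cycle length = 14 (tail of 1 descent step not counted)

14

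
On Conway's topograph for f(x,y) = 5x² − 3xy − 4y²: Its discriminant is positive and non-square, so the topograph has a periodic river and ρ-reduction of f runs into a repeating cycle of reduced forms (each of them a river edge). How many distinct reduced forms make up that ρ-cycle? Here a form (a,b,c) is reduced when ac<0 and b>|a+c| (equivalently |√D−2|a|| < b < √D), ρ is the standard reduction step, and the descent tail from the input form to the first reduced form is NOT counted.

D = 89, ⌊√D⌋ = 9
descent: ρ → (-4,3,5)  [lands on river]
river: ρ → (5,7,-2)
river: ρ → (-2,9,1)
river: ρ → (1,9,-2)
river: ρ → (-2,7,5)
river: ρ → (5,3,-4)
river: ρ → (-4,5,4)
river: ρ → (4,3,-5)
river: ρ → (-5,7,2)
river: ρ → (2,9,-1)
river: ρ → (-1,9,2)
river: ρ → (2,7,-5)
river: ρ → (-5,3,4)
river: ρ → (4,5,-4)
ρ-cycle length = 14 (tail of 1 descent step not counted)

14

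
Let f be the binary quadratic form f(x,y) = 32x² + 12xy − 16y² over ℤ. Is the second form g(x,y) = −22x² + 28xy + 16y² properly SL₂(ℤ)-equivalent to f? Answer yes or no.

D₁ = 2192, D₂ = 2192
river cycle of f (length 14): (-16, 20, 28), (28, 36, -8), (-8, 44, 8), (8, 36, -28), (-28, 20, 16), (16, 44, -4), (-4, 44, 16), (16, 20, -28), (-28, 36, 8), (8, 44, -8), … (4 more)
river cycle of g (length 18): (16, 36, -14), (-14, 20, 32), (32, 44, -2), (-2, 44, 32), (32, 20, -14), (-14, 36, 16), (16, 28, -22), (-22, 16, 22), (22, 28, -16), (-16, 36, 14), … (8 more)
cycles differ ⇒ inequivalent

no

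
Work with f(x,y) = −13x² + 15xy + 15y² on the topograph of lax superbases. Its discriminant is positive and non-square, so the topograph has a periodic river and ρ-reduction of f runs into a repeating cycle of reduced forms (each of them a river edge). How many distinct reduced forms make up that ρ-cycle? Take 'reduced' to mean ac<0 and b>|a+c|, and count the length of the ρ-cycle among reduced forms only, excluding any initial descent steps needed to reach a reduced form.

D = 1005, ⌊√D⌋ = 31
river: ρ → (15,15,-13)
river: ρ → (-13,11,17)
river: ρ → (17,23,-7)
river: ρ → (-7,19,23)
river: ρ → (23,27,-3)
river: ρ → (-3,27,23)
river: ρ → (23,19,-7)
river: ρ → (-7,23,17)
river: ρ → (17,11,-13)
river: ρ → (-13,15,15)
ρ-cycle length = 10 (tail of 0 descent steps not counted)

10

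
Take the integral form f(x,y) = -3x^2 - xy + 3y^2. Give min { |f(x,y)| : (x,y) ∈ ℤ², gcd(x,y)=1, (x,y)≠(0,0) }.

descent: ρ → (3,1,-3)  [lands on river]
river: ρ → (-3,5,1)
river: ρ → (1,5,-3)
river: ρ → (-3,1,3)
river: ρ → (3,5,-1)
river: ρ → (-1,5,3)
closes: descent 1, river 6
min |a| on river = 1

1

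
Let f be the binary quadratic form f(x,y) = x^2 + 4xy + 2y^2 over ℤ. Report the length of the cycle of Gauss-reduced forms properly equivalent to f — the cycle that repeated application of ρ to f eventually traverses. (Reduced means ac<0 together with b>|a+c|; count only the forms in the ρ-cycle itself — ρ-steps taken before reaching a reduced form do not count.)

D = 8, ⌊√D⌋ = 2
descent: ρ → (2,0,-1)
descent: ρ → (-1,2,1)  [lands on river]
river: ρ → (1,2,-1)
ρ-cycle length = 2 (tail of 2 descent steps not counted)

2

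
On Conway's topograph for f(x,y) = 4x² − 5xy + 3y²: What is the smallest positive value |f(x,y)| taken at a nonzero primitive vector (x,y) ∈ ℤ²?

translate: b→3 (≡-5 mod 8), so (4,-5,3)→(4,3,2)
flip: (4,3,2)→(2,-3,4)
translate: b→1 (≡-3 mod 4), so (2,-3,4)→(2,1,3)
reduced (well bottom): (2,1,3) with a≤c, −a<b≤a
well minimum = a = 2

2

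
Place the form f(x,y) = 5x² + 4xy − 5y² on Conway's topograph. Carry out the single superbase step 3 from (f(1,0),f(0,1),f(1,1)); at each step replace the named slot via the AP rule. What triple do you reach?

start (5,-5,4) = (f(1,0),f(0,1),f(1,1))
replace slot 3: 2·(5+(-5)) − 4 = -4 → (5,-5,-4)

5,-5,-4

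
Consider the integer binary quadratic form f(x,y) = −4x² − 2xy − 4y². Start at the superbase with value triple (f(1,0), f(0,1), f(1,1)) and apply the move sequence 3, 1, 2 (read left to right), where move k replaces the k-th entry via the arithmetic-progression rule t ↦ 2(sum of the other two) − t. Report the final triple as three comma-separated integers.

start (-4,-4,-10) = (f(1,0),f(0,1),f(1,1))
replace slot 3: 2·((-4)+(-4)) − (-10) = -6 → (-4,-4,-6)
replace slot 1: 2·((-4)+(-6)) − (-4) = -16 → (-16,-4,-6)
replace slot 2: 2·((-16)+(-6)) − (-4) = -40 → (-16,-40,-6)

-16,-40,-6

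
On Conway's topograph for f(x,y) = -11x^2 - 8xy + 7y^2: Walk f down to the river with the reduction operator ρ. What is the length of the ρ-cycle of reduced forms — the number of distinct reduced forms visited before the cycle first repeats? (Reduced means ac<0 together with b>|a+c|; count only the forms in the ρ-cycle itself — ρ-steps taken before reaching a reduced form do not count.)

D = 372, ⌊√D⌋ = 19
descent: ρ → (7,8,-11)  [lands on river]
river: ρ → (-11,14,4)
river: ρ → (4,18,-3)
river: ρ → (-3,18,4)
river: ρ → (4,14,-11)
river: ρ → (-11,8,7)
river: ρ → (7,6,-12)
river: ρ → (-12,18,1)
river: ρ → (1,18,-12)
river: ρ → (-12,6,7)
ρ-cycle length = 10 (tail of 1 descent step not counted)

10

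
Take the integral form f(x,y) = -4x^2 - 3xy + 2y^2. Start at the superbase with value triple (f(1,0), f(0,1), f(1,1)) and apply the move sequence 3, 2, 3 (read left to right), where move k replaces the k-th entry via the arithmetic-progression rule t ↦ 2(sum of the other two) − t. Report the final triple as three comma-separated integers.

start (-4,2,-5) = (f(1,0),f(0,1),f(1,1))
replace slot 3: 2·((-4)+2) − (-5) = 1 → (-4,2,1)
replace slot 2: 2·((-4)+1) − 2 = -8 → (-4,-8,1)
replace slot 3: 2·((-4)+(-8)) − 1 = -25 → (-4,-8,-25)

-4,-8,-25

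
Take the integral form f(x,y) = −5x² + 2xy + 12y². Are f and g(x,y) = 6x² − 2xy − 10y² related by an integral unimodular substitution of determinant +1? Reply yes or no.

D₁ = 244, D₂ = 244
river cycle of f (length 22): (-5, 12, 5), (5, 8, -9), (-9, 10, 4), (4, 14, -3), (-3, 10, 12), (12, 14, -1), (-1, 14, 12), (12, 10, -3), (-3, 14, 4), (4, 10, -9), … (12 more)
river cycle of g (length 6): (6, 10, -6), (-6, 14, 2), (2, 14, -6), (-6, 10, 6), (6, 14, -2), (-2, 14, 6)
cycles differ ⇒ inequivalent

no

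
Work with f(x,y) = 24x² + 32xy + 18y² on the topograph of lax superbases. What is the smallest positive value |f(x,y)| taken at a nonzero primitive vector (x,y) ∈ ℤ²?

translate: b→-16 (≡32 mod 48), so (24,32,18)→(24,-16,10)
flip: (24,-16,10)→(10,16,24)
translate: b→-4 (≡16 mod 20), so (10,16,24)→(10,-4,18)
reduced (well bottom): (10,-4,18) with a≤c, −a<b≤a
well minimum = a = 10

10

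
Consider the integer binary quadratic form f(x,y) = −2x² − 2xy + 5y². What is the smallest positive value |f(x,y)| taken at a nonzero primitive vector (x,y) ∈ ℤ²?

descent: ρ → (5,2,-2)
descent: ρ → (-2,6,1)  [lands on river]
river: ρ → (1,6,-2)
closes: descent 2, river 2
min |a| on river = 1

1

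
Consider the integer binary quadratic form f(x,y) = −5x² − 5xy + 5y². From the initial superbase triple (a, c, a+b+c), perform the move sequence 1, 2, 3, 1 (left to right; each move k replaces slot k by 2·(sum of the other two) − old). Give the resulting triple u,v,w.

start (-5,5,-5) = (f(1,0),f(0,1),f(1,1))
replace slot 1: 2·(5+(-5)) − (-5) = 5 → (5,5,-5)
replace slot 2: 2·(5+(-5)) − 5 = -5 → (5,-5,-5)
replace slot 3: 2·(5+(-5)) − (-5) = 5 → (5,-5,5)
replace slot 1: 2·((-5)+5) − 5 = -5 → (-5,-5,5)

-5,-5,5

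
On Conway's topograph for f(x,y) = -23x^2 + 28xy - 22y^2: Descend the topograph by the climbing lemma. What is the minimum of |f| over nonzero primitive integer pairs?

translate: b→18 (≡-28 mod 46), so (23,-28,22)→(23,18,17)
flip: (23,18,17)→(17,-18,23)
translate: b→16 (≡-18 mod 34), so (17,-18,23)→(17,16,22)
reduced (well bottom): (17,16,22) with a≤c, −a<b≤a
well minimum |f| = |-17| = 17 (negative-definite)

17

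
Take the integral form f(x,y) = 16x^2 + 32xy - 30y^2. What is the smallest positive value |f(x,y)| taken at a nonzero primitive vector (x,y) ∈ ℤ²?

river: ρ → (-30,28,18)
river: ρ → (18,44,-14)
river: ρ → (-14,40,24)
river: ρ → (24,8,-30)
river: ρ → (-30,52,2)
river: ρ → (2,52,-30)
river: ρ → (-30,8,24)
river: ρ → (24,40,-14)
river: ρ → (-14,44,18)
river: ρ → (18,28,-30)
river: ρ → (-30,32,16)
river: ρ → (16,32,-30)
closes: descent 0, river 12
min |a| on river = 2

2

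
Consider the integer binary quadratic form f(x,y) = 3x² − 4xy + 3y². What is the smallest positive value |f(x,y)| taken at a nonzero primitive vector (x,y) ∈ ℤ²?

translate: b→2 (≡-4 mod 6), so (3,-4,3)→(3,2,2)
flip: (3,2,2)→(2,-2,3)
translate: b→2 (≡-2 mod 4), so (2,-2,3)→(2,2,3)
reduced (well bottom): (2,2,3) with a≤c, −a<b≤a
well minimum = a = 2

2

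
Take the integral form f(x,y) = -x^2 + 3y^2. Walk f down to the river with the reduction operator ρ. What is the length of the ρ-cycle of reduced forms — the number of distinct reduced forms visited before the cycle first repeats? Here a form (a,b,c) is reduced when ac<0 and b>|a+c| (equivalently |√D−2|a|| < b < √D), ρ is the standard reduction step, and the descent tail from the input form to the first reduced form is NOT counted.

D = 12, ⌊√D⌋ = 3
descent: ρ → (3,0,-1)
descent: ρ → (-1,2,2)  [lands on river]
river: ρ → (2,2,-1)
ρ-cycle length = 2 (tail of 2 descent steps not counted)

2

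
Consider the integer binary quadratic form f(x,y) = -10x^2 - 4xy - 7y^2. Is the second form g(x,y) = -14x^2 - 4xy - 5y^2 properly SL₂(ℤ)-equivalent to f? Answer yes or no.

D₁ = -264, D₂ = -264
f is negative-definite; reduce −f:
−f: flip: (10,4,7)→(7,-4,10)
−f: reduced (well bottom): (7,-4,10) with a≤c, −a<b≤a
flip sign back: reduced form of f is (-7,4,-10)
g is negative-definite; reduce −g:
−g: flip: (14,4,5)→(5,-4,14)
−g: reduced (well bottom): (5,-4,14) with a≤c, −a<b≤a
flip sign back: reduced form of g is (-5,4,-14)
reduced forms (-7, 4, -10) vs (-5, 4, -14) ⇒ inequivalent

no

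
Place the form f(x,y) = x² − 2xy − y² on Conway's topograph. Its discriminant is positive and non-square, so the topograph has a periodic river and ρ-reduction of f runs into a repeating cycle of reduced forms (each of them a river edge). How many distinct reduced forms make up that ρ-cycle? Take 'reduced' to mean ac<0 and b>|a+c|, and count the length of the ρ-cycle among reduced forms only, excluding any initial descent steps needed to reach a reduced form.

D = 8, ⌊√D⌋ = 2
descent: ρ → (-1,2,1)  [lands on river]
river: ρ → (1,2,-1)
ρ-cycle length = 2 (tail of 1 descent step not counted)

2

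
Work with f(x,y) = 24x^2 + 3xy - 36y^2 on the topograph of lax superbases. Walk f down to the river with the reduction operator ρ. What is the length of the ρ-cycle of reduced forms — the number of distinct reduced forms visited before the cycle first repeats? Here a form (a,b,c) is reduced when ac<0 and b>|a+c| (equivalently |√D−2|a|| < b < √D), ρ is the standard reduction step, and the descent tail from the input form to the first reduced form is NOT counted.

D = 3465, ⌊√D⌋ = 58
descent: ρ → (-36,-3,24)
descent: ρ → (24,51,-9)  [lands on river]
river: ρ → (-9,57,6)
river: ρ → (6,51,-36)
river: ρ → (-36,21,21)
river: ρ → (21,21,-36)
river: ρ → (-36,51,6)
river: ρ → (6,57,-9)
river: ρ → (-9,51,24)
river: ρ → (24,45,-15)
river: ρ → (-15,45,24)
ρ-cycle length = 10 (tail of 2 descent steps not counted)

10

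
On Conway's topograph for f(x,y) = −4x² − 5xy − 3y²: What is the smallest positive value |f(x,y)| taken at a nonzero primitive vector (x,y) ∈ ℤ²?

translate: b→-3 (≡5 mod 8), so (4,5,3)→(4,-3,2)
flip: (4,-3,2)→(2,3,4)
translate: b→-1 (≡3 mod 4), so (2,3,4)→(2,-1,3)
reduced (well bottom): (2,-1,3) with a≤c, −a<b≤a
well minimum |f| = |-2| = 2 (negative-definite)

2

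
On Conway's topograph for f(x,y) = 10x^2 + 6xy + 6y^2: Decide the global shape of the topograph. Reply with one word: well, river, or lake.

D = b²−4ac = 6² − 4·10·6 = -204
D < 0 ⇒ definite ⇒ every region one sign ⇒ single well

well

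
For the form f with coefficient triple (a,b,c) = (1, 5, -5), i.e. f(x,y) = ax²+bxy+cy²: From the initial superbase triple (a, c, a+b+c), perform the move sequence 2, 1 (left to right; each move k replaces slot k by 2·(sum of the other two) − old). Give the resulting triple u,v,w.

start (1,-5,1) = (f(1,0),f(0,1),f(1,1))
replace slot 2: 2·(1+1) − (-5) = 9 → (1,9,1)
replace slot 1: 2·(9+1) − 1 = 19 → (19,9,1)

19,9,1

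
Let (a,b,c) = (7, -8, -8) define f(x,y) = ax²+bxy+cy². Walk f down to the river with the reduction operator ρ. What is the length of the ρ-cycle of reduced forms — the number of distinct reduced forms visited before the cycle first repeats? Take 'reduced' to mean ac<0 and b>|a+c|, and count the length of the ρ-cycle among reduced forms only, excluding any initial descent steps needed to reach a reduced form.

D = 288, ⌊√D⌋ = 16
descent: ρ → (-8,8,7)  [lands on river]
river: ρ → (7,6,-9)
river: ρ → (-9,12,4)
river: ρ → (4,12,-9)
river: ρ → (-9,6,7)
river: ρ → (7,8,-8)
ρ-cycle length = 6 (tail of 1 descent step not counted)

6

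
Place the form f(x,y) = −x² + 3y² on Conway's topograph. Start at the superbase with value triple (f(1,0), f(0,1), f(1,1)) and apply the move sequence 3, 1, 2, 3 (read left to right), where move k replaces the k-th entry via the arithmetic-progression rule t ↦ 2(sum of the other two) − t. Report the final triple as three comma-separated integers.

start (-1,3,2) = (f(1,0),f(0,1),f(1,1))
replace slot 3: 2·((-1)+3) − 2 = 2 → (-1,3,2)
replace slot 1: 2·(3+2) − (-1) = 11 → (11,3,2)
replace slot 2: 2·(11+2) − 3 = 23 → (11,23,2)
replace slot 3: 2·(11+23) − 2 = 66 → (11,23,66)

11,23,66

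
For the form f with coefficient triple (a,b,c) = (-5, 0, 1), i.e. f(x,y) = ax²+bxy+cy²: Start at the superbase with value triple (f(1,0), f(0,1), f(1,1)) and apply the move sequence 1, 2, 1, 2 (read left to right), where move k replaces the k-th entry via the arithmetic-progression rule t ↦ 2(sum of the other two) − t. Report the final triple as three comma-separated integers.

start (-5,1,-4) = (f(1,0),f(0,1),f(1,1))
replace slot 1: 2·(1+(-4)) − (-5) = -1 → (-1,1,-4)
replace slot 2: 2·((-1)+(-4)) − 1 = -11 → (-1,-11,-4)
replace slot 1: 2·((-11)+(-4)) − (-1) = -29 → (-29,-11,-4)
replace slot 2: 2·((-29)+(-4)) − (-11) = -55 → (-29,-55,-4)

-29,-55,-4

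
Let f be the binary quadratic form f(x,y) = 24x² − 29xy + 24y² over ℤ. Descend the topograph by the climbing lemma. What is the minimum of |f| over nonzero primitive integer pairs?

translate: b→19 (≡-29 mod 48), so (24,-29,24)→(24,19,19)
flip: (24,19,19)→(19,-19,24)
translate: b→19 (≡-19 mod 38), so (19,-19,24)→(19,19,24)
reduced (well bottom): (19,19,24) with a≤c, −a<b≤a
well minimum = a = 19

19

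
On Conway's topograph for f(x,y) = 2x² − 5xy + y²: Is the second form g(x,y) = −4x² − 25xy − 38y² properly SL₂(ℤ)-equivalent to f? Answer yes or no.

D₁ = 17, D₂ = 17
river cycle of f (length 6): (1, 3, -2), (-2, 1, 2), (2, 3, -1), (-1, 3, 2), (2, 1, -2), (-2, 3, 1)
river cycle of g (length 6): (1, 3, -2), (-2, 1, 2), (2, 3, -1), (-1, 3, 2), (2, 1, -2), (-2, 3, 1)
cycles coincide ⇒ equivalent

yes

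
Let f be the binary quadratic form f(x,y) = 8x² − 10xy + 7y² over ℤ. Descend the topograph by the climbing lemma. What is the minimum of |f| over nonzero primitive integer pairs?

translate: b→6 (≡-10 mod 16), so (8,-10,7)→(8,6,5)
flip: (8,6,5)→(5,-6,8)
translate: b→4 (≡-6 mod 10), so (5,-6,8)→(5,4,7)
reduced (well bottom): (5,4,7) with a≤c, −a<b≤a
well minimum = a = 5

5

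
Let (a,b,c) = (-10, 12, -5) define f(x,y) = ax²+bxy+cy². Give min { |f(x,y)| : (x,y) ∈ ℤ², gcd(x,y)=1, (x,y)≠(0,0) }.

translate: b→8 (≡-12 mod 20), so (10,-12,5)→(10,8,3)
flip: (10,8,3)→(3,-8,10)
translate: b→-2 (≡-8 mod 6), so (3,-8,10)→(3,-2,5)
reduced (well bottom): (3,-2,5) with a≤c, −a<b≤a
well minimum |f| = |-3| = 3 (negative-definite)

3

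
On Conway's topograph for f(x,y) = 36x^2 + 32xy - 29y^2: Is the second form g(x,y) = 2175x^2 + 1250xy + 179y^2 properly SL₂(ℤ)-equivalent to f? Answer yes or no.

D₁ = 5200, D₂ = 5200
river cycle of f (length 8): (-29, 26, 39), (39, 52, -16), (-16, 44, 51), (51, 58, -9), (-9, 68, 16), (16, 60, -25), (-25, 40, 36), (36, 32, -29)
river cycle of g (length 8): (36, 32, -29), (-29, 26, 39), (39, 52, -16), (-16, 44, 51), (51, 58, -9), (-9, 68, 16), (16, 60, -25), (-25, 40, 36)
cycles coincide ⇒ equivalent

yes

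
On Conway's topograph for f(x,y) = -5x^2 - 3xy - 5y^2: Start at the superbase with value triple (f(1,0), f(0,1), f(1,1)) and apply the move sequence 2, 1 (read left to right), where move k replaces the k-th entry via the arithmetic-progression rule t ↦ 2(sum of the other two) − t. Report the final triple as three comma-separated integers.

start (-5,-5,-13) = (f(1,0),f(0,1),f(1,1))
replace slot 2: 2·((-5)+(-13)) − (-5) = -31 → (-5,-31,-13)
replace slot 1: 2·((-31)+(-13)) − (-5) = -83 → (-83,-31,-13)

-83,-31,-13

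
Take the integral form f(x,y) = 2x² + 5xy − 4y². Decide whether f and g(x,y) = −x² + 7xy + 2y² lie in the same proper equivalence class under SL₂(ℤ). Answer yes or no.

D₁ = 57, D₂ = 57
river cycle of f (length 6): (-4, 3, 3), (3, 3, -4), (-4, 5, 2), (2, 7, -1), (-1, 7, 2), (2, 5, -4)
river cycle of g (length 6): (2, 5, -4), (-4, 3, 3), (3, 3, -4), (-4, 5, 2), (2, 7, -1), (-1, 7, 2)
cycles coincide ⇒ equivalent

yes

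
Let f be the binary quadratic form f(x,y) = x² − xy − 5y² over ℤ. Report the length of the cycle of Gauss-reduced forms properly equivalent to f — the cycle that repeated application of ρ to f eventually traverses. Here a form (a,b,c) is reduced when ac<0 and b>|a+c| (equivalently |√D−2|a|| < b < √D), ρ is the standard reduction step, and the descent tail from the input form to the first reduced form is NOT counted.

D = 21, ⌊√D⌋ = 4
descent: ρ → (-5,1,1)
descent: ρ → (1,3,-3)  [lands on river]
river: ρ → (-3,3,1)
ρ-cycle length = 2 (tail of 2 descent steps not counted)

2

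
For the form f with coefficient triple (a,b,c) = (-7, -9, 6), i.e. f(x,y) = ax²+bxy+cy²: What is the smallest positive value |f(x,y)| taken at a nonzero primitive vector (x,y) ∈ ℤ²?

descent: ρ → (6,9,-7)  [lands on river]
river: ρ → (-7,5,8)
river: ρ → (8,11,-4)
river: ρ → (-4,13,5)
river: ρ → (5,7,-10)
river: ρ → (-10,13,2)
river: ρ → (2,15,-3)
river: ρ → (-3,15,2)
river: ρ → (2,13,-10)
river: ρ → (-10,7,5)
river: ρ → (5,13,-4)
river: ρ → (-4,11,8)
river: ρ → (8,5,-7)
river: ρ → (-7,9,6)
river: ρ → (6,15,-1)
river: ρ → (-1,15,6)
closes: descent 1, river 16
min |a| on river = 1

1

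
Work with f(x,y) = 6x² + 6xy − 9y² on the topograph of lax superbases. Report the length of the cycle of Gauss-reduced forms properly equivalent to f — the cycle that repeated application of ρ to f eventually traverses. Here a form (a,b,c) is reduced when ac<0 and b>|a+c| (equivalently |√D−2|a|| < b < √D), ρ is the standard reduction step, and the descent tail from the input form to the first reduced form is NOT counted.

D = 252, ⌊√D⌋ = 15
river: ρ → (-9,12,3)
river: ρ → (3,12,-9)
river: ρ → (-9,6,6)
river: ρ → (6,6,-9)
ρ-cycle length = 4 (tail of 0 descent steps not counted)

4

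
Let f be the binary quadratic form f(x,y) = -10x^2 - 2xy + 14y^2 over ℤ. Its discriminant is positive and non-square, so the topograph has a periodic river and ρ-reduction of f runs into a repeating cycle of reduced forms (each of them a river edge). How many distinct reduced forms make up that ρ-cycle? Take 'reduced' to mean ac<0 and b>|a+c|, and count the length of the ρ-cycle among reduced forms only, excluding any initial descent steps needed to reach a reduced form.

D = 564, ⌊√D⌋ = 23
descent: ρ → (14,2,-10)
descent: ρ → (-10,18,6)  [lands on river]
river: ρ → (6,18,-10)
river: ρ → (-10,22,2)
river: ρ → (2,22,-10)
ρ-cycle length = 4 (tail of 2 descent steps not counted)

4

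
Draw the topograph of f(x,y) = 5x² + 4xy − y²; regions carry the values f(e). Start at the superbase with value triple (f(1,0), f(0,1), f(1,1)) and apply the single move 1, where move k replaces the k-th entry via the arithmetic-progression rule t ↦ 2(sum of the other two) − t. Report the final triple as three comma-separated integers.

start (5,-1,8) = (f(1,0),f(0,1),f(1,1))
replace slot 1: 2·((-1)+8) − 5 = 9 → (9,-1,8)

9,-1,8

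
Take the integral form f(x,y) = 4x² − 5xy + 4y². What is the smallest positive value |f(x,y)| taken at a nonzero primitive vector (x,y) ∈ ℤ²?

translate: b→3 (≡-5 mod 8), so (4,-5,4)→(4,3,3)
flip: (4,3,3)→(3,-3,4)
translate: b→3 (≡-3 mod 6), so (3,-3,4)→(3,3,4)
reduced (well bottom): (3,3,4) with a≤c, −a<b≤a
well minimum = a = 3

3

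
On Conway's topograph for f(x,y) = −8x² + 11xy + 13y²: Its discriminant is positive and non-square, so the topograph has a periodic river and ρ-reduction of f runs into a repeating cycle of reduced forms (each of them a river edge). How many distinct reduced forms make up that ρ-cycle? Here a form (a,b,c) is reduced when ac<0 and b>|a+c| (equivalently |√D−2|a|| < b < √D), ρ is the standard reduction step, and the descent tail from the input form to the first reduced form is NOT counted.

D = 537, ⌊√D⌋ = 23
river: ρ → (13,15,-6)
river: ρ → (-6,21,4)
river: ρ → (4,19,-11)
river: ρ → (-11,3,12)
river: ρ → (12,21,-2)
river: ρ → (-2,23,1)
river: ρ → (1,23,-2)
river: ρ → (-2,21,12)
river: ρ → (12,3,-11)
river: ρ → (-11,19,4)
river: ρ → (4,21,-6)
river: ρ → (-6,15,13)
river: ρ → (13,11,-8)
river: ρ → (-8,21,3)
river: ρ → (3,21,-8)
river: ρ → (-8,11,13)
ρ-cycle length = 16 (tail of 0 descent steps not counted)

16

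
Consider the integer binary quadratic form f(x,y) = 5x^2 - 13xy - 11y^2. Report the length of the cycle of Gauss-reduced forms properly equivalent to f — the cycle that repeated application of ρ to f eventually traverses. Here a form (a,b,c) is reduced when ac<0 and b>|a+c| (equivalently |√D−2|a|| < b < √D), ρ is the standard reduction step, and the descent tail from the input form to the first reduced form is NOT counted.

D = 389, ⌊√D⌋ = 19
descent: ρ → (-11,13,5)  [lands on river]
river: ρ → (5,17,-5)
river: ρ → (-5,13,11)
river: ρ → (11,9,-7)
river: ρ → (-7,19,1)
river: ρ → (1,19,-7)
river: ρ → (-7,9,11)
river: ρ → (11,13,-5)
river: ρ → (-5,17,5)
river: ρ → (5,13,-11)
river: ρ → (-11,9,7)
river: ρ → (7,19,-1)
river: ρ → (-1,19,7)
river: ρ → (7,9,-11)
ρ-cycle length = 14 (tail of 1 descent step not counted)

14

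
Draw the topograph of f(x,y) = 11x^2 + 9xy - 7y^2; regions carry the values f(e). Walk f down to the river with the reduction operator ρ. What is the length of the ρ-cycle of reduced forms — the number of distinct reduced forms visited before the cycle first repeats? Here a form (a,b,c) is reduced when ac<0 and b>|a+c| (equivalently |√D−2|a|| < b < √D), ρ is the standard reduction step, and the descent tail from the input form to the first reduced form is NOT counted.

D = 389, ⌊√D⌋ = 19
river: ρ → (-7,19,1)
river: ρ → (1,19,-7)
river: ρ → (-7,9,11)
river: ρ → (11,13,-5)
river: ρ → (-5,17,5)
river: ρ → (5,13,-11)
river: ρ → (-11,9,7)
river: ρ → (7,19,-1)
river: ρ → (-1,19,7)
river: ρ → (7,9,-11)
river: ρ → (-11,13,5)
river: ρ → (5,17,-5)
river: ρ → (-5,13,11)
river: ρ → (11,9,-7)
ρ-cycle length = 14 (tail of 0 descent steps not counted)

14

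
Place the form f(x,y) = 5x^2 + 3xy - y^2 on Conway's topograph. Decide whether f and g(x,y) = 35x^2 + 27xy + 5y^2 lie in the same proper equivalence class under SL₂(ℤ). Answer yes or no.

D₁ = 29, D₂ = 29
river cycle of f (length 2): (-1, 5, 1), (1, 5, -1)
river cycle of g (length 2): (-1, 5, 1), (1, 5, -1)
cycles coincide ⇒ equivalent

yes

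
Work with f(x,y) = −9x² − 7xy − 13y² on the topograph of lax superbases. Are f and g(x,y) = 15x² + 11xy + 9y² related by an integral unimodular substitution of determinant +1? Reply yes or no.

D₁ = -419, D₂ = -419
f is negative-definite; reduce −f:
−f: reduced (well bottom): (9,7,13) with a≤c, −a<b≤a
flip sign back: reduced form of f is (-9,-7,-13)
g: flip: (15,11,9)→(9,-11,15)
g: translate: b→7 (≡-11 mod 18), so (9,-11,15)→(9,7,13)
g: reduced (well bottom): (9,7,13) with a≤c, −a<b≤a
reduced forms (-9, -7, -13) vs (9, 7, 13) ⇒ inequivalent

no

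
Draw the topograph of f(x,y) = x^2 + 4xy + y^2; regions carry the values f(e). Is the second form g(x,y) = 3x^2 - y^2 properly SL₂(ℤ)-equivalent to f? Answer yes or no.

D₁ = 12, D₂ = 12
river cycle of f (length 2): (1, 2, -2), (-2, 2, 1)
river cycle of g (length 2): (-1, 2, 2), (2, 2, -1)
cycles differ ⇒ inequivalent

no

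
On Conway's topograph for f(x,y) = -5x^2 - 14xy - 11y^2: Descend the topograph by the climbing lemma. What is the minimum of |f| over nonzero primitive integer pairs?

translate: b→4 (≡14 mod 10), so (5,14,11)→(5,4,2)
flip: (5,4,2)→(2,-4,5)
translate: b→0 (≡-4 mod 4), so (2,-4,5)→(2,0,3)
reduced (well bottom): (2,0,3) with a≤c, −a<b≤a
well minimum |f| = |-2| = 2 (negative-definite)

2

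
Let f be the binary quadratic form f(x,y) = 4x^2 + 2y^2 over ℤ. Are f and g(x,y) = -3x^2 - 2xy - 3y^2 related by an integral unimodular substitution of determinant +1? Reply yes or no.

D₁ = -32, D₂ = -32
f: flip: (4,0,2)→(2,0,4)
f: reduced (well bottom): (2,0,4) with a≤c, −a<b≤a
g is negative-definite; reduce −g:
−g: reduced (well bottom): (3,2,3) with a≤c, −a<b≤a
flip sign back: reduced form of g is (-3,-2,-3)
reduced forms (2, 0, 4) vs (-3, -2, -3) ⇒ inequivalent

no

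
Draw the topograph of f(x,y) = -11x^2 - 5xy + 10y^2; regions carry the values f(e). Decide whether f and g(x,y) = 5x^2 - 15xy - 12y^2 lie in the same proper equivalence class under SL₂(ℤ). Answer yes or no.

D₁ = 465, D₂ = 465
river cycle of f (length 10): (10, 5, -11), (-11, 17, 4), (4, 15, -15), (-15, 15, 4), (4, 17, -11), (-11, 5, 10), (10, 15, -6), (-6, 21, 1), (1, 21, -6), (-6, 15, 10)
river cycle of g (length 10): (-12, 15, 5), (5, 15, -12), (-12, 9, 8), (8, 7, -13), (-13, 19, 2), (2, 21, -3), (-3, 21, 2), (2, 19, -13), (-13, 7, 8), (8, 9, -12)
cycles differ ⇒ inequivalent

no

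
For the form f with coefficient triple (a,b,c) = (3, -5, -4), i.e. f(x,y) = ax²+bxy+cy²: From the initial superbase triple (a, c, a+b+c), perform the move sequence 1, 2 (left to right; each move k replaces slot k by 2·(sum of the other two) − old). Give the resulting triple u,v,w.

start (3,-4,-6) = (f(1,0),f(0,1),f(1,1))
replace slot 1: 2·((-4)+(-6)) − 3 = -23 → (-23,-4,-6)
replace slot 2: 2·((-23)+(-6)) − (-4) = -54 → (-23,-54,-6)

-23,-54,-6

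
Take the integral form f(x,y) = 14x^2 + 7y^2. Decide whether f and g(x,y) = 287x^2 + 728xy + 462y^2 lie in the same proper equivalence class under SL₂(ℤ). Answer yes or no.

D₁ = -392, D₂ = -392
f: flip: (14,0,7)→(7,0,14)
f: reduced (well bottom): (7,0,14) with a≤c, −a<b≤a
g: translate: b→154 (≡728 mod 574), so (287,728,462)→(287,154,21)
g: flip: (287,154,21)→(21,-154,287)
g: translate: b→14 (≡-154 mod 42), so (21,-154,287)→(21,14,7)
g: flip: (21,14,7)→(7,-14,21)
g: translate: b→0 (≡-14 mod 14), so (7,-14,21)→(7,0,14)
g: reduced (well bottom): (7,0,14) with a≤c, −a<b≤a
reduced forms (7, 0, 14) vs (7, 0, 14) ⇒ equivalent

yes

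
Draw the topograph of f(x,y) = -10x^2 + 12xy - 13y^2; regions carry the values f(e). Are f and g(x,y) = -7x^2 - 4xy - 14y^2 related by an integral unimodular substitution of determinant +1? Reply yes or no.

D₁ = -376, D₂ = -376
f is negative-definite; reduce −f:
−f: translate: b→8 (≡-12 mod 20), so (10,-12,13)→(10,8,11)
−f: reduced (well bottom): (10,8,11) with a≤c, −a<b≤a
flip sign back: reduced form of f is (-10,-8,-11)
g is negative-definite; reduce −g:
−g: reduced (well bottom): (7,4,14) with a≤c, −a<b≤a
flip sign back: reduced form of g is (-7,-4,-14)
reduced forms (-10, -8, -11) vs (-7, -4, -14) ⇒ inequivalent

no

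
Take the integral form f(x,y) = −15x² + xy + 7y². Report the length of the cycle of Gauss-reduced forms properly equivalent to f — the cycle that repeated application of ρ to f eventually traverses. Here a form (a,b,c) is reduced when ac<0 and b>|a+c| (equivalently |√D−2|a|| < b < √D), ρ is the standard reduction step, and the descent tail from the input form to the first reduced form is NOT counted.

D = 421, ⌊√D⌋ = 20
descent: ρ → (7,13,-9)  [lands on river]
river: ρ → (-9,5,11)
river: ρ → (11,17,-3)
river: ρ → (-3,19,5)
river: ρ → (5,11,-15)
river: ρ → (-15,19,1)
river: ρ → (1,19,-15)
river: ρ → (-15,11,5)
river: ρ → (5,19,-3)
river: ρ → (-3,17,11)
river: ρ → (11,5,-9)
river: ρ → (-9,13,7)
river: ρ → (7,15,-7)
river: ρ → (-7,13,9)
river: ρ → (9,5,-11)
river: ρ → (-11,17,3)
river: ρ → (3,19,-5)
river: ρ → (-5,11,15)
river: ρ → (15,19,-1)
river: ρ → (-1,19,15)
river: ρ → (15,11,-5)
river: ρ → (-5,19,3)
river: ρ → (3,17,-11)
river: ρ → (-11,5,9)
river: ρ → (9,13,-7)
river: ρ → (-7,15,7)
ρ-cycle length = 26 (tail of 1 descent step not counted)

26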